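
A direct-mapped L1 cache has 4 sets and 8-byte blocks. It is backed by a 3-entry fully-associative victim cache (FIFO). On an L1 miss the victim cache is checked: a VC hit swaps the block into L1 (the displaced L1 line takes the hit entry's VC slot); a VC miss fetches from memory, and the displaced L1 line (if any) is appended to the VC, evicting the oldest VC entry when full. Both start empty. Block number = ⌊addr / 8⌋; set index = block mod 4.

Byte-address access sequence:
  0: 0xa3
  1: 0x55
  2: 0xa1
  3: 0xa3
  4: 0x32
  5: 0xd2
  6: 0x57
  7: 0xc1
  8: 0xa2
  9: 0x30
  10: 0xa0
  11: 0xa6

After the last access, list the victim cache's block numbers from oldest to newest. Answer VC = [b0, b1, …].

VC = [26, 10, 24]

#0 0xa3→b20/s0 MISS; vc=[]
#1 0x55→b10/s2 MISS; vc=[]
#2 0xa1→b20/s0 L1-HIT; vc=[]
#3 0xa3→b20/s0 L1-HIT; vc=[]
#4 0x32→b6/s2 MISS; vc=[10]
#5 0xd2→b26/s2 MISS; vc=[10,6]
#6 0x57→b10/s2 VC-HIT; vc=[26,6]
#7 0xc1→b24/s0 MISS; vc=[26,6,20]
#8 0xa2→b20/s0 VC-HIT; vc=[26,6,24]
#9 0x30→b6/s2 VC-HIT; vc=[26,10,24]
#10 0xa0→b20/s0 L1-HIT; vc=[26,10,24]
#11 0xa6→b20/s0 L1-HIT; vc=[26,10,24]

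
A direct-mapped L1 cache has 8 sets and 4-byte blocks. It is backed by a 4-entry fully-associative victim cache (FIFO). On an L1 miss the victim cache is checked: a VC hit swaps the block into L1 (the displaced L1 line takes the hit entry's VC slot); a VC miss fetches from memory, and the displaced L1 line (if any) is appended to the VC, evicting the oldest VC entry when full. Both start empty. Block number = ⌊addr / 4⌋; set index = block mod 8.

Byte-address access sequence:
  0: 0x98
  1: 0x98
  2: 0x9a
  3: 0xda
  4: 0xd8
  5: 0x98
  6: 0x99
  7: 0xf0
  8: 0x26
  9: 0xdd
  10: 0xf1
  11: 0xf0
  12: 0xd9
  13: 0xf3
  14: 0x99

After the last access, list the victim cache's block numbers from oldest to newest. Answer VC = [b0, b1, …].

#0 0x98→b38/s6 MISS; vc=[]
#1 0x98→b38/s6 L1-HIT; vc=[]
#2 0x9a→b38/s6 L1-HIT; vc=[]
#3 0xda→b54/s6 MISS; vc=[38]
#4 0xd8→b54/s6 L1-HIT; vc=[38]
#5 0x98→b38/s6 VC-HIT; vc=[54]
#6 0x99→b38/s6 L1-HIT; vc=[54]
#7 0xf0→b60/s4 MISS; vc=[54]
#8 0x26→b9/s1 MISS; vc=[54]
#9 0xdd→b55/s7 MISS; vc=[54]
#10 0xf1→b60/s4 L1-HIT; vc=[54]
#11 0xf0→b60/s4 L1-HIT; vc=[54]
#12 0xd9→b54/s6 VC-HIT; vc=[38]
#13 0xf3→b60/s4 L1-HIT; vc=[38]
#14 0x99→b38/s6 VC-HIT; vc=[54]

VC = [54]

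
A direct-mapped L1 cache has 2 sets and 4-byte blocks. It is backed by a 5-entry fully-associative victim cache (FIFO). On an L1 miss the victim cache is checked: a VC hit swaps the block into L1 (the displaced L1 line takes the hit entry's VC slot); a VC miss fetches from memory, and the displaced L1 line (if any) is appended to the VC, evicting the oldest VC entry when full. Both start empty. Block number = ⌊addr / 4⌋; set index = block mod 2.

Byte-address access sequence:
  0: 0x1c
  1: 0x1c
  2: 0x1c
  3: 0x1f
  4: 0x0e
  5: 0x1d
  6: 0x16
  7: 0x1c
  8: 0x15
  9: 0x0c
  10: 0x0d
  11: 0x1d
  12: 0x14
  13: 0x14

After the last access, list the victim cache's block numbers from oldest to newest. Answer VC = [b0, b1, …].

#0 0x1c→b7/s1 MISS; vc=[]
#1 0x1c→b7/s1 L1-HIT; vc=[]
#2 0x1c→b7/s1 L1-HIT; vc=[]
#3 0x1f→b7/s1 L1-HIT; vc=[]
#4 0xe→b3/s1 MISS; vc=[7]
#5 0x1d→b7/s1 VC-HIT; vc=[3]
#6 0x16→b5/s1 MISS; vc=[3,7]
#7 0x1c→b7/s1 VC-HIT; vc=[3,5]
#8 0x15→b5/s1 VC-HIT; vc=[3,7]
#9 0xc→b3/s1 VC-HIT; vc=[5,7]
#10 0xd→b3/s1 L1-HIT; vc=[5,7]
#11 0x1d→b7/s1 VC-HIT; vc=[5,3]
#12 0x14→b5/s1 VC-HIT; vc=[7,3]
#13 0x14→b5/s1 L1-HIT; vc=[7,3]

VC = [7, 3]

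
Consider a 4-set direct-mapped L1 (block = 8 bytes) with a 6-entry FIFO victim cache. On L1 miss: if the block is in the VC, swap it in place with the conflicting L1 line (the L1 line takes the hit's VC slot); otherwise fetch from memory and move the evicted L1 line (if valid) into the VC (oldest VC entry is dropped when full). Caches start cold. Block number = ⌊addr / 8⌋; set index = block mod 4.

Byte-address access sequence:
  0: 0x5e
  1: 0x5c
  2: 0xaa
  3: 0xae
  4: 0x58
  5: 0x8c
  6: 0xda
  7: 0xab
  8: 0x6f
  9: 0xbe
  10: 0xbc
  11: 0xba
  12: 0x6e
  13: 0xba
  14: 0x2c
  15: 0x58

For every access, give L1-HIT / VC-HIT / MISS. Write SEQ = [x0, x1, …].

SEQ = [MISS, L1-HIT, MISS, L1-HIT, L1-HIT, MISS, MISS, VC-HIT, MISS, MISS, L1-HIT, L1-HIT, L1-HIT, L1-HIT, MISS, VC-HIT]

  [0] addr=0x5e blk=11 s=3: MISS | VC []
  [1] addr=0x5c blk=11 s=3: L1-HIT | VC []
  [2] addr=0xaa blk=21 s=1: MISS | VC []
  [3] addr=0xae blk=21 s=1: L1-HIT | VC []
  [4] addr=0x58 blk=11 s=3: L1-HIT | VC []
  [5] addr=0x8c blk=17 s=1: MISS | VC [21]
  [6] addr=0xda blk=27 s=3: MISS | VC [21, 11]
  [7] addr=0xab blk=21 s=1: VC-HIT | VC [17, 11]
  [8] addr=0x6f blk=13 s=1: MISS | VC [17, 11, 21]
  [9] addr=0xbe blk=23 s=3: MISS | VC [17, 11, 21, 27]
  [10] addr=0xbc blk=23 s=3: L1-HIT | VC [17, 11, 21, 27]
  [11] addr=0xba blk=23 s=3: L1-HIT | VC [17, 11, 21, 27]
  [12] addr=0x6e blk=13 s=1: L1-HIT | VC [17, 11, 21, 27]
  [13] addr=0xba blk=23 s=3: L1-HIT | VC [17, 11, 21, 27]
  [14] addr=0x2c blk=5 s=1: MISS | VC [17, 11, 21, 27, 13]
  [15] addr=0x58 blk=11 s=3: VC-HIT | VC [17, 23, 21, 27, 13]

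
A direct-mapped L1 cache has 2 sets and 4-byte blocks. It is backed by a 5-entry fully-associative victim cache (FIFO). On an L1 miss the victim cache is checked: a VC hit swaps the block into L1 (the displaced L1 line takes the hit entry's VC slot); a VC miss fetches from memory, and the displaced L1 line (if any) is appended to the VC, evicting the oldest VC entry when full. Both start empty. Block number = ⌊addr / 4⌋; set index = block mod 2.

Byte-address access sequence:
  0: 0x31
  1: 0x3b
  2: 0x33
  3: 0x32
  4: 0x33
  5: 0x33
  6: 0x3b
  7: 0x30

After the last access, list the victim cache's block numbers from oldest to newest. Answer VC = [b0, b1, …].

  [0] addr=0x31 blk=12 s=0: MISS | VC []
  [1] addr=0x3b blk=14 s=0: MISS | VC [12]
  [2] addr=0x33 blk=12 s=0: VC-HIT | VC [14]
  [3] addr=0x32 blk=12 s=0: L1-HIT | VC [14]
  [4] addr=0x33 blk=12 s=0: L1-HIT | VC [14]
  [5] addr=0x33 blk=12 s=0: L1-HIT | VC [14]
  [6] addr=0x3b blk=14 s=0: VC-HIT | VC [12]
  [7] addr=0x30 blk=12 s=0: VC-HIT | VC [14]

VC = [14]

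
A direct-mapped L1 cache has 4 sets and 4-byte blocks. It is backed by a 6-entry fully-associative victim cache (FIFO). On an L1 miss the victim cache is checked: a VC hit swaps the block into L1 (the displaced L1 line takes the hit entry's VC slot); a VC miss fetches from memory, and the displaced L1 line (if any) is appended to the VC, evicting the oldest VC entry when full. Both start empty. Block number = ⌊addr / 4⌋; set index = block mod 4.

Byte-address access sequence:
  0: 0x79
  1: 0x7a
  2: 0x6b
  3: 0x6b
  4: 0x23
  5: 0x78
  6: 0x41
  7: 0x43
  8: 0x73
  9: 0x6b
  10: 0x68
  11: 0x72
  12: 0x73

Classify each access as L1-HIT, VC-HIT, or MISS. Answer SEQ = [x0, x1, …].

SEQ = [MISS, L1-HIT, MISS, L1-HIT, MISS, VC-HIT, MISS, L1-HIT, MISS, VC-HIT, L1-HIT, L1-HIT, L1-HIT]

  [0] addr=0x79 blk=30 s=2: MISS | VC []
  [1] addr=0x7a blk=30 s=2: L1-HIT | VC []
  [2] addr=0x6b blk=26 s=2: MISS | VC [30]
  [3] addr=0x6b blk=26 s=2: L1-HIT | VC [30]
  [4] addr=0x23 blk=8 s=0: MISS | VC [30]
  [5] addr=0x78 blk=30 s=2: VC-HIT | VC [26]
  [6] addr=0x41 blk=16 s=0: MISS | VC [26, 8]
  [7] addr=0x43 blk=16 s=0: L1-HIT | VC [26, 8]
  [8] addr=0x73 blk=28 s=0: MISS | VC [26, 8, 16]
  [9] addr=0x6b blk=26 s=2: VC-HIT | VC [30, 8, 16]
  [10] addr=0x68 blk=26 s=2: L1-HIT | VC [30, 8, 16]
  [11] addr=0x72 blk=28 s=0: L1-HIT | VC [30, 8, 16]
  [12] addr=0x73 blk=28 s=0: L1-HIT | VC [30, 8, 16]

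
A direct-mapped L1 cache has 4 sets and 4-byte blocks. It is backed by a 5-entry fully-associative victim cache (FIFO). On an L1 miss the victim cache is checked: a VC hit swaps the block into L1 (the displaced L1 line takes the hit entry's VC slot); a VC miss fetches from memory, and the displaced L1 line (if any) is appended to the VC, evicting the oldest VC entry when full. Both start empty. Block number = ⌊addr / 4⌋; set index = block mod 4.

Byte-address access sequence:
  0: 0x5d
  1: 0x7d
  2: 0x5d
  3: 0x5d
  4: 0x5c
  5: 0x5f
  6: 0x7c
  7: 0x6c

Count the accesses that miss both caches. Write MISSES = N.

MISSES = 3

0: 0x5d (blk 23, set 3) → MISS  vc=[]
1: 0x7d (blk 31, set 3) → MISS  vc=[23]
2: 0x5d (blk 23, set 3) → VC-HIT  vc=[31]
3: 0x5d (blk 23, set 3) → L1-HIT  vc=[31]
4: 0x5c (blk 23, set 3) → L1-HIT  vc=[31]
5: 0x5f (blk 23, set 3) → L1-HIT  vc=[31]
6: 0x7c (blk 31, set 3) → VC-HIT  vc=[23]
7: 0x6c (blk 27, set 3) → MISS  vc=[23, 31]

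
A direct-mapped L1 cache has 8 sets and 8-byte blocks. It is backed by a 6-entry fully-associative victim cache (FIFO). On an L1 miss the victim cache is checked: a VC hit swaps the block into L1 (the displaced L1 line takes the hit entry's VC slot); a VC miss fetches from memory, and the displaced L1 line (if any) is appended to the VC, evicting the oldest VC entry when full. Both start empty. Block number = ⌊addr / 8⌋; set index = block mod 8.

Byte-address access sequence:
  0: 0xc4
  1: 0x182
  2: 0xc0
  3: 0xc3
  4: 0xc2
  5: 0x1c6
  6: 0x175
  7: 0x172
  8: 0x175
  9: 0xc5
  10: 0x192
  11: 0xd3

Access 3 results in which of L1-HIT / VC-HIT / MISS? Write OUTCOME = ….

OUTCOME = L1-HIT

0: 0xc4 (blk 24, set 0) → MISS  vc=[]
1: 0x182 (blk 48, set 0) → MISS  vc=[24]
2: 0xc0 (blk 24, set 0) → VC-HIT  vc=[48]
3: 0xc3 (blk 24, set 0) → L1-HIT  vc=[48]
4: 0xc2 (blk 24, set 0) → L1-HIT  vc=[48]
5: 0x1c6 (blk 56, set 0) → MISS  vc=[48, 24]
6: 0x175 (blk 46, set 6) → MISS  vc=[48, 24]
7: 0x172 (blk 46, set 6) → L1-HIT  vc=[48, 24]
8: 0x175 (blk 46, set 6) → L1-HIT  vc=[48, 24]
9: 0xc5 (blk 24, set 0) → VC-HIT  vc=[48, 56]
10: 0x192 (blk 50, set 2) → MISS  vc=[48, 56]
11: 0xd3 (blk 26, set 2) → MISS  vc=[48, 56, 50]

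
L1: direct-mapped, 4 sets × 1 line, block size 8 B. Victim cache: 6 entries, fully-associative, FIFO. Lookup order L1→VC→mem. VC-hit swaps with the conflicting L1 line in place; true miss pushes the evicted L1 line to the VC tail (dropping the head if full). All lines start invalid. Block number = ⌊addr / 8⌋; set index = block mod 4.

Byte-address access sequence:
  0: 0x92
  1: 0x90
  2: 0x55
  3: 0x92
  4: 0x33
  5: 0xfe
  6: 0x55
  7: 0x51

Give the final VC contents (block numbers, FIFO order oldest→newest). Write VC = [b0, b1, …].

VC = [6, 18]

0: 0x92 (blk 18, set 2) → MISS  vc=[]
1: 0x90 (blk 18, set 2) → L1-HIT  vc=[]
2: 0x55 (blk 10, set 2) → MISS  vc=[18]
3: 0x92 (blk 18, set 2) → VC-HIT  vc=[10]
4: 0x33 (blk 6, set 2) → MISS  vc=[10, 18]
5: 0xfe (blk 31, set 3) → MISS  vc=[10, 18]
6: 0x55 (blk 10, set 2) → VC-HIT  vc=[6, 18]
7: 0x51 (blk 10, set 2) → L1-HIT  vc=[6, 18]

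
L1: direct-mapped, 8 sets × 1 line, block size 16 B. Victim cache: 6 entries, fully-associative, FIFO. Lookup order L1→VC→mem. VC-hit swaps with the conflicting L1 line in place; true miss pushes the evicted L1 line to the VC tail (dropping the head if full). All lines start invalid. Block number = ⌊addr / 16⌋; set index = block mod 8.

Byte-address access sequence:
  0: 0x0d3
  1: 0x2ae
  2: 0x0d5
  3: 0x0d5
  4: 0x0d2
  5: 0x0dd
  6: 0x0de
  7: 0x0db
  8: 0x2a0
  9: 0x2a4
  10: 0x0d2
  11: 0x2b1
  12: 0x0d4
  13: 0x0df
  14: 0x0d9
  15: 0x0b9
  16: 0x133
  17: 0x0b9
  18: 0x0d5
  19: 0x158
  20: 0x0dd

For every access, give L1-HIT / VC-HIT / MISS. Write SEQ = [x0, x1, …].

SEQ = [MISS, MISS, L1-HIT, L1-HIT, L1-HIT, L1-HIT, L1-HIT, L1-HIT, L1-HIT, L1-HIT, L1-HIT, MISS, L1-HIT, L1-HIT, L1-HIT, MISS, MISS, VC-HIT, L1-HIT, MISS, VC-HIT]

0: 0xd3 (blk 13, set 5) → MISS  vc=[]
1: 0x2ae (blk 42, set 2) → MISS  vc=[]
2: 0xd5 (blk 13, set 5) → L1-HIT  vc=[]
3: 0xd5 (blk 13, set 5) → L1-HIT  vc=[]
4: 0xd2 (blk 13, set 5) → L1-HIT  vc=[]
5: 0xdd (blk 13, set 5) → L1-HIT  vc=[]
6: 0xde (blk 13, set 5) → L1-HIT  vc=[]
7: 0xdb (blk 13, set 5) → L1-HIT  vc=[]
8: 0x2a0 (blk 42, set 2) → L1-HIT  vc=[]
9: 0x2a4 (blk 42, set 2) → L1-HIT  vc=[]
10: 0xd2 (blk 13, set 5) → L1-HIT  vc=[]
11: 0x2b1 (blk 43, set 3) → MISS  vc=[]
12: 0xd4 (blk 13, set 5) → L1-HIT  vc=[]
13: 0xdf (blk 13, set 5) → L1-HIT  vc=[]
14: 0xd9 (blk 13, set 5) → L1-HIT  vc=[]
15: 0xb9 (blk 11, set 3) → MISS  vc=[43]
16: 0x133 (blk 19, set 3) → MISS  vc=[43, 11]
17: 0xb9 (blk 11, set 3) → VC-HIT  vc=[43, 19]
18: 0xd5 (blk 13, set 5) → L1-HIT  vc=[43, 19]
19: 0x158 (blk 21, set 5) → MISS  vc=[43, 19, 13]
20: 0xdd (blk 13, set 5) → VC-HIT  vc=[43, 19, 21]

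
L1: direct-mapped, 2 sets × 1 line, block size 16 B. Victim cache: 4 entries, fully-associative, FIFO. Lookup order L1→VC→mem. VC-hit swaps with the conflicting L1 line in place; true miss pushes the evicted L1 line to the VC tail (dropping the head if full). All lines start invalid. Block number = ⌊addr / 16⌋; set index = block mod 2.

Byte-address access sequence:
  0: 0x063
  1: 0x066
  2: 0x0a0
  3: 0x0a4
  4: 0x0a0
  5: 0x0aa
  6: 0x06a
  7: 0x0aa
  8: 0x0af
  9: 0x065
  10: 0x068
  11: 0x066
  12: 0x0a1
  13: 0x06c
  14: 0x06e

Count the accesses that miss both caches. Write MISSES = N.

MISSES = 2

0: 0x63 (blk 6, set 0) → MISS  vc=[]
1: 0x66 (blk 6, set 0) → L1-HIT  vc=[]
2: 0xa0 (blk 10, set 0) → MISS  vc=[6]
3: 0xa4 (blk 10, set 0) → L1-HIT  vc=[6]
4: 0xa0 (blk 10, set 0) → L1-HIT  vc=[6]
5: 0xaa (blk 10, set 0) → L1-HIT  vc=[6]
6: 0x6a (blk 6, set 0) → VC-HIT  vc=[10]
7: 0xaa (blk 10, set 0) → VC-HIT  vc=[6]
8: 0xaf (blk 10, set 0) → L1-HIT  vc=[6]
9: 0x65 (blk 6, set 0) → VC-HIT  vc=[10]
10: 0x68 (blk 6, set 0) → L1-HIT  vc=[10]
11: 0x66 (blk 6, set 0) → L1-HIT  vc=[10]
12: 0xa1 (blk 10, set 0) → VC-HIT  vc=[6]
13: 0x6c (blk 6, set 0) → VC-HIT  vc=[10]
14: 0x6e (blk 6, set 0) → L1-HIT  vc=[10]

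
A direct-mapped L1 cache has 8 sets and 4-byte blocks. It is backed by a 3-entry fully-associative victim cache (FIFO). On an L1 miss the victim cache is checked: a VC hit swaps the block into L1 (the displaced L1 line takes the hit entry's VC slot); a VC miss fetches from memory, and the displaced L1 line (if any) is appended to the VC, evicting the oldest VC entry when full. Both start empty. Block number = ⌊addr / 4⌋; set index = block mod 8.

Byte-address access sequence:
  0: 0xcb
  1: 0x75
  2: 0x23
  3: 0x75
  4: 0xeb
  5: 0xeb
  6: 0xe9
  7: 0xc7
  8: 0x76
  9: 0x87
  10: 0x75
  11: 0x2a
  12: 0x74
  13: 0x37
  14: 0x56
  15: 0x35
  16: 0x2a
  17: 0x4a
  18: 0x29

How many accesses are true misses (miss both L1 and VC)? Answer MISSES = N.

MISSES = 10

0: 0xcb (blk 50, set 2) → MISS  vc=[]
1: 0x75 (blk 29, set 5) → MISS  vc=[]
2: 0x23 (blk 8, set 0) → MISS  vc=[]
3: 0x75 (blk 29, set 5) → L1-HIT  vc=[]
4: 0xeb (blk 58, set 2) → MISS  vc=[50]
5: 0xeb (blk 58, set 2) → L1-HIT  vc=[50]
6: 0xe9 (blk 58, set 2) → L1-HIT  vc=[50]
7: 0xc7 (blk 49, set 1) → MISS  vc=[50]
8: 0x76 (blk 29, set 5) → L1-HIT  vc=[50]
9: 0x87 (blk 33, set 1) → MISS  vc=[50, 49]
10: 0x75 (blk 29, set 5) → L1-HIT  vc=[50, 49]
11: 0x2a (blk 10, set 2) → MISS  vc=[50, 49, 58]
12: 0x74 (blk 29, set 5) → L1-HIT  vc=[50, 49, 58]
13: 0x37 (blk 13, set 5) → MISS  vc=[49, 58, 29]
14: 0x56 (blk 21, set 5) → MISS  vc=[58, 29, 13]
15: 0x35 (blk 13, set 5) → VC-HIT  vc=[58, 29, 21]
16: 0x2a (blk 10, set 2) → L1-HIT  vc=[58, 29, 21]
17: 0x4a (blk 18, set 2) → MISS  vc=[29, 21, 10]
18: 0x29 (blk 10, set 2) → VC-HIT  vc=[29, 21, 18]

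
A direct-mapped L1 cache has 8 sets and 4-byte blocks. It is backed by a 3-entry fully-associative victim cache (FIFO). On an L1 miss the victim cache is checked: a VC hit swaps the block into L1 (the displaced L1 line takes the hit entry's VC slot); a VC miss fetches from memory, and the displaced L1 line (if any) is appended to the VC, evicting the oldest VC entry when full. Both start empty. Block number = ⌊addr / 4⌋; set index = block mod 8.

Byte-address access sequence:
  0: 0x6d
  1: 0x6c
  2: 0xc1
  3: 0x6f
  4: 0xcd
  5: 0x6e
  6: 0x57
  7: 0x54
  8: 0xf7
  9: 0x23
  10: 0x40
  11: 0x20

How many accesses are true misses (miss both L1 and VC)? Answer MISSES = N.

MISSES = 7

  [0] addr=0x6d blk=27 s=3: MISS | VC []
  [1] addr=0x6c blk=27 s=3: L1-HIT | VC []
  [2] addr=0xc1 blk=48 s=0: MISS | VC []
  [3] addr=0x6f blk=27 s=3: L1-HIT | VC []
  [4] addr=0xcd blk=51 s=3: MISS | VC [27]
  [5] addr=0x6e blk=27 s=3: VC-HIT | VC [51]
  [6] addr=0x57 blk=21 s=5: MISS | VC [51]
  [7] addr=0x54 blk=21 s=5: L1-HIT | VC [51]
  [8] addr=0xf7 blk=61 s=5: MISS | VC [51, 21]
  [9] addr=0x23 blk=8 s=0: MISS | VC [51, 21, 48]
  [10] addr=0x40 blk=16 s=0: MISS | VC [21, 48, 8]
  [11] addr=0x20 blk=8 s=0: VC-HIT | VC [21, 48, 16]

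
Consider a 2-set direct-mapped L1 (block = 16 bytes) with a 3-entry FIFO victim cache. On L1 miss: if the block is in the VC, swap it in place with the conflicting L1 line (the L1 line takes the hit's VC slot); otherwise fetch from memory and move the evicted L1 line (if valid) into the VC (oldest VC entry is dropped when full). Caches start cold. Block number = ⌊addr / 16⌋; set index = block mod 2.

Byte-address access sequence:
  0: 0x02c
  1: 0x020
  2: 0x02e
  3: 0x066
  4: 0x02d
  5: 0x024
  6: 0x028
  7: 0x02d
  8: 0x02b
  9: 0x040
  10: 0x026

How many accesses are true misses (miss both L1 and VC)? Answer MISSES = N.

  [0] addr=0x2c blk=2 s=0: MISS | VC []
  [1] addr=0x20 blk=2 s=0: L1-HIT | VC []
  [2] addr=0x2e blk=2 s=0: L1-HIT | VC []
  [3] addr=0x66 blk=6 s=0: MISS | VC [2]
  [4] addr=0x2d blk=2 s=0: VC-HIT | VC [6]
  [5] addr=0x24 blk=2 s=0: L1-HIT | VC [6]
  [6] addr=0x28 blk=2 s=0: L1-HIT | VC [6]
  [7] addr=0x2d blk=2 s=0: L1-HIT | VC [6]
  [8] addr=0x2b blk=2 s=0: L1-HIT | VC [6]
  [9] addr=0x40 blk=4 s=0: MISS | VC [6, 2]
  [10] addr=0x26 blk=2 s=0: VC-HIT | VC [6, 4]

MISSES = 3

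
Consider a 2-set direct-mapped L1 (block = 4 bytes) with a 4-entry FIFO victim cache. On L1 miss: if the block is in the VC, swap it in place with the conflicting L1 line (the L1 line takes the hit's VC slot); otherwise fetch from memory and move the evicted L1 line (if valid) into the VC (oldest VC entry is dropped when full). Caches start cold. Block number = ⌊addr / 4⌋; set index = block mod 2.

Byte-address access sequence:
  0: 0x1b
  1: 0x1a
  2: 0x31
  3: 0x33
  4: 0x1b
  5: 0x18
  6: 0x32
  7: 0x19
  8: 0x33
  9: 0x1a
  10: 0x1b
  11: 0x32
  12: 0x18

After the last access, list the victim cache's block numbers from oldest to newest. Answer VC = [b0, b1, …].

VC = [12]

#0 0x1b→b6/s0 MISS; vc=[]
#1 0x1a→b6/s0 L1-HIT; vc=[]
#2 0x31→b12/s0 MISS; vc=[6]
#3 0x33→b12/s0 L1-HIT; vc=[6]
#4 0x1b→b6/s0 VC-HIT; vc=[12]
#5 0x18→b6/s0 L1-HIT; vc=[12]
#6 0x32→b12/s0 VC-HIT; vc=[6]
#7 0x19→b6/s0 VC-HIT; vc=[12]
#8 0x33→b12/s0 VC-HIT; vc=[6]
#9 0x1a→b6/s0 VC-HIT; vc=[12]
#10 0x1b→b6/s0 L1-HIT; vc=[12]
#11 0x32→b12/s0 VC-HIT; vc=[6]
#12 0x18→b6/s0 VC-HIT; vc=[12]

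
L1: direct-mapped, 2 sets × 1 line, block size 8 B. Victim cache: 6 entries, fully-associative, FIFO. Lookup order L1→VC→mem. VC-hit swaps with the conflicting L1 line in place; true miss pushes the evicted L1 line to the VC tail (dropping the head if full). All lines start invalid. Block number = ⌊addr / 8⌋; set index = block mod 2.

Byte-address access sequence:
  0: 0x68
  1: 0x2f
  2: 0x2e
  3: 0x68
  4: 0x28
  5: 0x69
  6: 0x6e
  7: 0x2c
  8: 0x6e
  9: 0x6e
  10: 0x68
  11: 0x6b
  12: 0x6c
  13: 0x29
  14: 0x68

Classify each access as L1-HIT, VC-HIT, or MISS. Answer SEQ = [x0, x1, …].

SEQ = [MISS, MISS, L1-HIT, VC-HIT, VC-HIT, VC-HIT, L1-HIT, VC-HIT, VC-HIT, L1-HIT, L1-HIT, L1-HIT, L1-HIT, VC-HIT, VC-HIT]

#0 0x68→b13/s1 MISS; vc=[]
#1 0x2f→b5/s1 MISS; vc=[13]
#2 0x2e→b5/s1 L1-HIT; vc=[13]
#3 0x68→b13/s1 VC-HIT; vc=[5]
#4 0x28→b5/s1 VC-HIT; vc=[13]
#5 0x69→b13/s1 VC-HIT; vc=[5]
#6 0x6e→b13/s1 L1-HIT; vc=[5]
#7 0x2c→b5/s1 VC-HIT; vc=[13]
#8 0x6e→b13/s1 VC-HIT; vc=[5]
#9 0x6e→b13/s1 L1-HIT; vc=[5]
#10 0x68→b13/s1 L1-HIT; vc=[5]
#11 0x6b→b13/s1 L1-HIT; vc=[5]
#12 0x6c→b13/s1 L1-HIT; vc=[5]
#13 0x29→b5/s1 VC-HIT; vc=[13]
#14 0x68→b13/s1 VC-HIT; vc=[5]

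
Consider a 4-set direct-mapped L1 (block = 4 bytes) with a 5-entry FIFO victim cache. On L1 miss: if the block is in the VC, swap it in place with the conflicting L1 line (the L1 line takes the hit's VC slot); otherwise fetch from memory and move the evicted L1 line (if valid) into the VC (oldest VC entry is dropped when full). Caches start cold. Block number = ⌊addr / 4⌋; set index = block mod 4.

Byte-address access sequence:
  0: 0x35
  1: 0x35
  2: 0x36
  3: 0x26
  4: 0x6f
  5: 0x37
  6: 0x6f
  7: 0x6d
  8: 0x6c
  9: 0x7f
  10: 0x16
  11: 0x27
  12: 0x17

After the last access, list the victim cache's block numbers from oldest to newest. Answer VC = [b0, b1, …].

VC = [9, 27, 13]

0: 0x35 (blk 13, set 1) → MISS  vc=[]
1: 0x35 (blk 13, set 1) → L1-HIT  vc=[]
2: 0x36 (blk 13, set 1) → L1-HIT  vc=[]
3: 0x26 (blk 9, set 1) → MISS  vc=[13]
4: 0x6f (blk 27, set 3) → MISS  vc=[13]
5: 0x37 (blk 13, set 1) → VC-HIT  vc=[9]
6: 0x6f (blk 27, set 3) → L1-HIT  vc=[9]
7: 0x6d (blk 27, set 3) → L1-HIT  vc=[9]
8: 0x6c (blk 27, set 3) → L1-HIT  vc=[9]
9: 0x7f (blk 31, set 3) → MISS  vc=[9, 27]
10: 0x16 (blk 5, set 1) → MISS  vc=[9, 27, 13]
11: 0x27 (blk 9, set 1) → VC-HIT  vc=[5, 27, 13]
12: 0x17 (blk 5, set 1) → VC-HIT  vc=[9, 27, 13]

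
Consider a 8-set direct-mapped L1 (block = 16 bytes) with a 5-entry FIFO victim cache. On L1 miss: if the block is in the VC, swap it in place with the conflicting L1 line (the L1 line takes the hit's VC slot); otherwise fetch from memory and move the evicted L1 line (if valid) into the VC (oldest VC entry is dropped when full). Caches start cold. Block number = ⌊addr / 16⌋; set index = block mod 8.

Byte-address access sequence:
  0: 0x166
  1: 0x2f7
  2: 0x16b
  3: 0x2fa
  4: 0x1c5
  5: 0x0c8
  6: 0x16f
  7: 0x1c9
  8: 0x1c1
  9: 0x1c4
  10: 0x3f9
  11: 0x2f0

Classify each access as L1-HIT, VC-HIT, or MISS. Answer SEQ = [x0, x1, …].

  [0] addr=0x166 blk=22 s=6: MISS | VC []
  [1] addr=0x2f7 blk=47 s=7: MISS | VC []
  [2] addr=0x16b blk=22 s=6: L1-HIT | VC []
  [3] addr=0x2fa blk=47 s=7: L1-HIT | VC []
  [4] addr=0x1c5 blk=28 s=4: MISS | VC []
  [5] addr=0xc8 blk=12 s=4: MISS | VC [28]
  [6] addr=0x16f blk=22 s=6: L1-HIT | VC [28]
  [7] addr=0x1c9 blk=28 s=4: VC-HIT | VC [12]
  [8] addr=0x1c1 blk=28 s=4: L1-HIT | VC [12]
  [9] addr=0x1c4 blk=28 s=4: L1-HIT | VC [12]
  [10] addr=0x3f9 blk=63 s=7: MISS | VC [12, 47]
  [11] addr=0x2f0 blk=47 s=7: VC-HIT | VC [12, 63]

SEQ = [MISS, MISS, L1-HIT, L1-HIT, MISS, MISS, L1-HIT, VC-HIT, L1-HIT, L1-HIT, MISS, VC-HIT]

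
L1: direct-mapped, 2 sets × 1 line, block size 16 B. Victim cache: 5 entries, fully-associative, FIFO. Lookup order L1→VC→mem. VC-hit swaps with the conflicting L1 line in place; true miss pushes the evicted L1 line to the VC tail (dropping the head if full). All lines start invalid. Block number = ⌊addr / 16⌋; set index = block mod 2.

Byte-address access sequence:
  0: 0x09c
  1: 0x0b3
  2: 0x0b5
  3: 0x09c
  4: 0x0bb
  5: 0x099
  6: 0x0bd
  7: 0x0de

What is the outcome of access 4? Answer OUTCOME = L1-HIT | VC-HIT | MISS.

  [0] addr=0x9c blk=9 s=1: MISS | VC []
  [1] addr=0xb3 blk=11 s=1: MISS | VC [9]
  [2] addr=0xb5 blk=11 s=1: L1-HIT | VC [9]
  [3] addr=0x9c blk=9 s=1: VC-HIT | VC [11]
  [4] addr=0xbb blk=11 s=1: VC-HIT | VC [9]
  [5] addr=0x99 blk=9 s=1: VC-HIT | VC [11]
  [6] addr=0xbd blk=11 s=1: VC-HIT | VC [9]
  [7] addr=0xde blk=13 s=1: MISS | VC [9, 11]

OUTCOME = VC-HIT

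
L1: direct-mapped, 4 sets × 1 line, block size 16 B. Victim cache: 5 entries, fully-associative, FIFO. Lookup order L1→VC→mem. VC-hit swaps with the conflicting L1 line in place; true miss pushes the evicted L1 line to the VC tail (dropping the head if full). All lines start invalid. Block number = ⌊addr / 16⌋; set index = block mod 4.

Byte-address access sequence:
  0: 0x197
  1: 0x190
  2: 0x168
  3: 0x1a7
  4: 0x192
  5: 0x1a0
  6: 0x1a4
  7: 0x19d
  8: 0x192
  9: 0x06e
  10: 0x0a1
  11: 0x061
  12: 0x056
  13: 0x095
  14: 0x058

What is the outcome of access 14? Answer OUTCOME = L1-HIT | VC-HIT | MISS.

0: 0x197 (blk 25, set 1) → MISS  vc=[]
1: 0x190 (blk 25, set 1) → L1-HIT  vc=[]
2: 0x168 (blk 22, set 2) → MISS  vc=[]
3: 0x1a7 (blk 26, set 2) → MISS  vc=[22]
4: 0x192 (blk 25, set 1) → L1-HIT  vc=[22]
5: 0x1a0 (blk 26, set 2) → L1-HIT  vc=[22]
6: 0x1a4 (blk 26, set 2) → L1-HIT  vc=[22]
7: 0x19d (blk 25, set 1) → L1-HIT  vc=[22]
8: 0x192 (blk 25, set 1) → L1-HIT  vc=[22]
9: 0x6e (blk 6, set 2) → MISS  vc=[22, 26]
10: 0xa1 (blk 10, set 2) → MISS  vc=[22, 26, 6]
11: 0x61 (blk 6, set 2) → VC-HIT  vc=[22, 26, 10]
12: 0x56 (blk 5, set 1) → MISS  vc=[22, 26, 10, 25]
13: 0x95 (blk 9, set 1) → MISS  vc=[22, 26, 10, 25, 5]
14: 0x58 (blk 5, set 1) → VC-HIT  vc=[22, 26, 10, 25, 9]

OUTCOME = VC-HIT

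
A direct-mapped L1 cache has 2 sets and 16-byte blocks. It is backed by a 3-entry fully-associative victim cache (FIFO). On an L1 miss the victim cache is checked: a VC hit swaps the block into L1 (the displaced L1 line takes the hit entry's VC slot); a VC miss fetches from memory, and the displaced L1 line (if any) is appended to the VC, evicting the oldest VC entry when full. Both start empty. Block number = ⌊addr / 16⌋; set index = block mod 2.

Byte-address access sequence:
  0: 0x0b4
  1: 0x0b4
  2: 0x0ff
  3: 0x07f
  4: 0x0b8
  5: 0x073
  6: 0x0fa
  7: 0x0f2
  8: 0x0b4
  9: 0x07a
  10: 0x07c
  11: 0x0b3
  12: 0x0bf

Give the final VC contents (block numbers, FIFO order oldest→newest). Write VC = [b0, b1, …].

  [0] addr=0xb4 blk=11 s=1: MISS | VC []
  [1] addr=0xb4 blk=11 s=1: L1-HIT | VC []
  [2] addr=0xff blk=15 s=1: MISS | VC [11]
  [3] addr=0x7f blk=7 s=1: MISS | VC [11, 15]
  [4] addr=0xb8 blk=11 s=1: VC-HIT | VC [7, 15]
  [5] addr=0x73 blk=7 s=1: VC-HIT | VC [11, 15]
  [6] addr=0xfa blk=15 s=1: VC-HIT | VC [11, 7]
  [7] addr=0xf2 blk=15 s=1: L1-HIT | VC [11, 7]
  [8] addr=0xb4 blk=11 s=1: VC-HIT | VC [15, 7]
  [9] addr=0x7a blk=7 s=1: VC-HIT | VC [15, 11]
  [10] addr=0x7c blk=7 s=1: L1-HIT | VC [15, 11]
  [11] addr=0xb3 blk=11 s=1: VC-HIT | VC [15, 7]
  [12] addr=0xbf blk=11 s=1: L1-HIT | VC [15, 7]

VC = [15, 7]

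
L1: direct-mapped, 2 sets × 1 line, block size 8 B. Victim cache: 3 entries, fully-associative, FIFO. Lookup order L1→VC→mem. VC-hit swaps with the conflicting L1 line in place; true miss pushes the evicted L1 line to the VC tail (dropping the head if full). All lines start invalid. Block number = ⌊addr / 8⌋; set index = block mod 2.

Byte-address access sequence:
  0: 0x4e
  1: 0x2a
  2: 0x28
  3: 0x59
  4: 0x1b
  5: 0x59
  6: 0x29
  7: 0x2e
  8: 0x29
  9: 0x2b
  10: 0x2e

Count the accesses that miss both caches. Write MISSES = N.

  [0] addr=0x4e blk=9 s=1: MISS | VC []
  [1] addr=0x2a blk=5 s=1: MISS | VC [9]
  [2] addr=0x28 blk=5 s=1: L1-HIT | VC [9]
  [3] addr=0x59 blk=11 s=1: MISS | VC [9, 5]
  [4] addr=0x1b blk=3 s=1: MISS | VC [9, 5, 11]
  [5] addr=0x59 blk=11 s=1: VC-HIT | VC [9, 5, 3]
  [6] addr=0x29 blk=5 s=1: VC-HIT | VC [9, 11, 3]
  [7] addr=0x2e blk=5 s=1: L1-HIT | VC [9, 11, 3]
  [8] addr=0x29 blk=5 s=1: L1-HIT | VC [9, 11, 3]
  [9] addr=0x2b blk=5 s=1: L1-HIT | VC [9, 11, 3]
  [10] addr=0x2e blk=5 s=1: L1-HIT | VC [9, 11, 3]

MISSES = 4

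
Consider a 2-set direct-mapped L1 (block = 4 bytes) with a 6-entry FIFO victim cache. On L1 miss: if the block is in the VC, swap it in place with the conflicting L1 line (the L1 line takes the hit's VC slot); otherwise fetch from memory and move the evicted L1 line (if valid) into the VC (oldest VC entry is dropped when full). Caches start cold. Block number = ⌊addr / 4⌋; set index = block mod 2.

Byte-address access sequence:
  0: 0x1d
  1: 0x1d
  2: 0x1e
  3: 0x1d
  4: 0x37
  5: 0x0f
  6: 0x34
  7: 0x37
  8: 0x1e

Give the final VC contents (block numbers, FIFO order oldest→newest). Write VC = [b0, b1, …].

VC = [13, 3]

0: 0x1d (blk 7, set 1) → MISS  vc=[]
1: 0x1d (blk 7, set 1) → L1-HIT  vc=[]
2: 0x1e (blk 7, set 1) → L1-HIT  vc=[]
3: 0x1d (blk 7, set 1) → L1-HIT  vc=[]
4: 0x37 (blk 13, set 1) → MISS  vc=[7]
5: 0xf (blk 3, set 1) → MISS  vc=[7, 13]
6: 0x34 (blk 13, set 1) → VC-HIT  vc=[7, 3]
7: 0x37 (blk 13, set 1) → L1-HIT  vc=[7, 3]
8: 0x1e (blk 7, set 1) → VC-HIT  vc=[13, 3]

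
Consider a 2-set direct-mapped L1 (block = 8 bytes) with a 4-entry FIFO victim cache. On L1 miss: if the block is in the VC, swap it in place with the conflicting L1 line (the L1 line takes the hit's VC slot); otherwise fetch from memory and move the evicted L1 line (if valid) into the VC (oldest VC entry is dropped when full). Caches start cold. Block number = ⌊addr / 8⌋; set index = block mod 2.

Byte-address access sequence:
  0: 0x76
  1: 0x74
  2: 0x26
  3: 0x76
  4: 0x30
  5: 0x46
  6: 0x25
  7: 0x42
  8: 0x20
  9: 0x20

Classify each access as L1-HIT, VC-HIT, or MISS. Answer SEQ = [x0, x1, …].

SEQ = [MISS, L1-HIT, MISS, VC-HIT, MISS, MISS, VC-HIT, VC-HIT, VC-HIT, L1-HIT]

0: 0x76 (blk 14, set 0) → MISS  vc=[]
1: 0x74 (blk 14, set 0) → L1-HIT  vc=[]
2: 0x26 (blk 4, set 0) → MISS  vc=[14]
3: 0x76 (blk 14, set 0) → VC-HIT  vc=[4]
4: 0x30 (blk 6, set 0) → MISS  vc=[4, 14]
5: 0x46 (blk 8, set 0) → MISS  vc=[4, 14, 6]
6: 0x25 (blk 4, set 0) → VC-HIT  vc=[8, 14, 6]
7: 0x42 (blk 8, set 0) → VC-HIT  vc=[4, 14, 6]
8: 0x20 (blk 4, set 0) → VC-HIT  vc=[8, 14, 6]
9: 0x20 (blk 4, set 0) → L1-HIT  vc=[8, 14, 6]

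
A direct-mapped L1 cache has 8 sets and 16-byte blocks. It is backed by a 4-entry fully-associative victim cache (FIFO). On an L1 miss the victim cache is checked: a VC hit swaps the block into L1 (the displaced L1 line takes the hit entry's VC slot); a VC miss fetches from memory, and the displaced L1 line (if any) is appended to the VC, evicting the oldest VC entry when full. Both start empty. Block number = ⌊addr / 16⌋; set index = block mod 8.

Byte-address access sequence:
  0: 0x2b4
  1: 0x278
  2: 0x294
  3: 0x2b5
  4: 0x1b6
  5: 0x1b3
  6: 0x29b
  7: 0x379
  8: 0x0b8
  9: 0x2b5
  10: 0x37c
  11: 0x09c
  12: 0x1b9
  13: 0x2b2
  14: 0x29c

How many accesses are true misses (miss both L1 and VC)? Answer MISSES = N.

  [0] addr=0x2b4 blk=43 s=3: MISS | VC []
  [1] addr=0x278 blk=39 s=7: MISS | VC []
  [2] addr=0x294 blk=41 s=1: MISS | VC []
  [3] addr=0x2b5 blk=43 s=3: L1-HIT | VC []
  [4] addr=0x1b6 blk=27 s=3: MISS | VC [43]
  [5] addr=0x1b3 blk=27 s=3: L1-HIT | VC [43]
  [6] addr=0x29b blk=41 s=1: L1-HIT | VC [43]
  [7] addr=0x379 blk=55 s=7: MISS | VC [43, 39]
  [8] addr=0xb8 blk=11 s=3: MISS | VC [43, 39, 27]
  [9] addr=0x2b5 blk=43 s=3: VC-HIT | VC [11, 39, 27]
  [10] addr=0x37c blk=55 s=7: L1-HIT | VC [11, 39, 27]
  [11] addr=0x9c blk=9 s=1: MISS | VC [11, 39, 27, 41]
  [12] addr=0x1b9 blk=27 s=3: VC-HIT | VC [11, 39, 43, 41]
  [13] addr=0x2b2 blk=43 s=3: VC-HIT | VC [11, 39, 27, 41]
  [14] addr=0x29c blk=41 s=1: VC-HIT | VC [11, 39, 27, 9]

MISSES = 7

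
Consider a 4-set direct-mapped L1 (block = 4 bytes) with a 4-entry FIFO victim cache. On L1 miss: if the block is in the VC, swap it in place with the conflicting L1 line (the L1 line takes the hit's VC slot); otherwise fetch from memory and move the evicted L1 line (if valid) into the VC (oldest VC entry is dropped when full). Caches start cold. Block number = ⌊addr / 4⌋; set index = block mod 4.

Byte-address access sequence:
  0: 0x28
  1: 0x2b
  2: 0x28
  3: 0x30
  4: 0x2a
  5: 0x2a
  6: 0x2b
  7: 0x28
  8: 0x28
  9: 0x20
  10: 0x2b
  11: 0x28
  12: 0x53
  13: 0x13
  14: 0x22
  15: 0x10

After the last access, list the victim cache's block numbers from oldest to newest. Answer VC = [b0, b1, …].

VC = [12, 8, 20]

#0 0x28→b10/s2 MISS; vc=[]
#1 0x2b→b10/s2 L1-HIT; vc=[]
#2 0x28→b10/s2 L1-HIT; vc=[]
#3 0x30→b12/s0 MISS; vc=[]
#4 0x2a→b10/s2 L1-HIT; vc=[]
#5 0x2a→b10/s2 L1-HIT; vc=[]
#6 0x2b→b10/s2 L1-HIT; vc=[]
#7 0x28→b10/s2 L1-HIT; vc=[]
#8 0x28→b10/s2 L1-HIT; vc=[]
#9 0x20→b8/s0 MISS; vc=[12]
#10 0x2b→b10/s2 L1-HIT; vc=[12]
#11 0x28→b10/s2 L1-HIT; vc=[12]
#12 0x53→b20/s0 MISS; vc=[12,8]
#13 0x13→b4/s0 MISS; vc=[12,8,20]
#14 0x22→b8/s0 VC-HIT; vc=[12,4,20]
#15 0x10→b4/s0 VC-HIT; vc=[12,8,20]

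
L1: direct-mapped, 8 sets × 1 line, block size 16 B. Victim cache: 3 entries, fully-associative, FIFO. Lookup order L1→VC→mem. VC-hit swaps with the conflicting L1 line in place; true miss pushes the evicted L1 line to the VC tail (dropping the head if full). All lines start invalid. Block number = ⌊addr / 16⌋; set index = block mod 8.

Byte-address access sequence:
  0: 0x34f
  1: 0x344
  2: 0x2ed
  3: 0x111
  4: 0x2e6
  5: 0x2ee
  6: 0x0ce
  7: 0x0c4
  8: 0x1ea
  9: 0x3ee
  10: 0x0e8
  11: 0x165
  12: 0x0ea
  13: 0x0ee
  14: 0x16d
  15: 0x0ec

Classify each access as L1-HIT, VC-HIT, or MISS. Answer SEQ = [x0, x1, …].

#0 0x34f→b52/s4 MISS; vc=[]
#1 0x344→b52/s4 L1-HIT; vc=[]
#2 0x2ed→b46/s6 MISS; vc=[]
#3 0x111→b17/s1 MISS; vc=[]
#4 0x2e6→b46/s6 L1-HIT; vc=[]
#5 0x2ee→b46/s6 L1-HIT; vc=[]
#6 0xce→b12/s4 MISS; vc=[52]
#7 0xc4→b12/s4 L1-HIT; vc=[52]
#8 0x1ea→b30/s6 MISS; vc=[52,46]
#9 0x3ee→b62/s6 MISS; vc=[52,46,30]
#10 0xe8→b14/s6 MISS; vc=[46,30,62]
#11 0x165→b22/s6 MISS; vc=[30,62,14]
#12 0xea→b14/s6 VC-HIT; vc=[30,62,22]
#13 0xee→b14/s6 L1-HIT; vc=[30,62,22]
#14 0x16d→b22/s6 VC-HIT; vc=[30,62,14]
#15 0xec→b14/s6 VC-HIT; vc=[30,62,22]

SEQ = [MISS, L1-HIT, MISS, MISS, L1-HIT, L1-HIT, MISS, L1-HIT, MISS, MISS, MISS, MISS, VC-HIT, L1-HIT, VC-HIT, VC-HIT]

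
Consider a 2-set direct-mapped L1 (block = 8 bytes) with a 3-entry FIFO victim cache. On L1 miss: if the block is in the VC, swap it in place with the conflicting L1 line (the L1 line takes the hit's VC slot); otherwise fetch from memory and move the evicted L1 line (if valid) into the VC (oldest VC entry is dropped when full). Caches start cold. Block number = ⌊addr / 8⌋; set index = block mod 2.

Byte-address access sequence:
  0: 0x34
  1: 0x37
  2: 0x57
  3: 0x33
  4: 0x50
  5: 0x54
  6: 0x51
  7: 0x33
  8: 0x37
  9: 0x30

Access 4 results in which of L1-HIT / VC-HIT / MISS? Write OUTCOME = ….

OUTCOME = VC-HIT

#0 0x34→b6/s0 MISS; vc=[]
#1 0x37→b6/s0 L1-HIT; vc=[]
#2 0x57→b10/s0 MISS; vc=[6]
#3 0x33→b6/s0 VC-HIT; vc=[10]
#4 0x50→b10/s0 VC-HIT; vc=[6]
#5 0x54→b10/s0 L1-HIT; vc=[6]
#6 0x51→b10/s0 L1-HIT; vc=[6]
#7 0x33→b6/s0 VC-HIT; vc=[10]
#8 0x37→b6/s0 L1-HIT; vc=[10]
#9 0x30→b6/s0 L1-HIT; vc=[10]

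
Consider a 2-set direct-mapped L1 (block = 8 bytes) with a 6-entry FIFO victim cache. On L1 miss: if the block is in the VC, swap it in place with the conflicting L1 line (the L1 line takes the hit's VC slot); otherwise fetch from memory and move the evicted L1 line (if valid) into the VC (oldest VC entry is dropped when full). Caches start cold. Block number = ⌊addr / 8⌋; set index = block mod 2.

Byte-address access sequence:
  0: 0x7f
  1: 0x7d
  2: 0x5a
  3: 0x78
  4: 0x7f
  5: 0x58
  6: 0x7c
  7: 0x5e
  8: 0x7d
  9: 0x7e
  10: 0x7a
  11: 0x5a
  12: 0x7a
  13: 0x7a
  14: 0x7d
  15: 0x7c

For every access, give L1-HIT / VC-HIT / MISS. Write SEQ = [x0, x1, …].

  [0] addr=0x7f blk=15 s=1: MISS | VC []
  [1] addr=0x7d blk=15 s=1: L1-HIT | VC []
  [2] addr=0x5a blk=11 s=1: MISS | VC [15]
  [3] addr=0x78 blk=15 s=1: VC-HIT | VC [11]
  [4] addr=0x7f blk=15 s=1: L1-HIT | VC [11]
  [5] addr=0x58 blk=11 s=1: VC-HIT | VC [15]
  [6] addr=0x7c blk=15 s=1: VC-HIT | VC [11]
  [7] addr=0x5e blk=11 s=1: VC-HIT | VC [15]
  [8] addr=0x7d blk=15 s=1: VC-HIT | VC [11]
  [9] addr=0x7e blk=15 s=1: L1-HIT | VC [11]
  [10] addr=0x7a blk=15 s=1: L1-HIT | VC [11]
  [11] addr=0x5a blk=11 s=1: VC-HIT | VC [15]
  [12] addr=0x7a blk=15 s=1: VC-HIT | VC [11]
  [13] addr=0x7a blk=15 s=1: L1-HIT | VC [11]
  [14] addr=0x7d blk=15 s=1: L1-HIT | VC [11]
  [15] addr=0x7c blk=15 s=1: L1-HIT | VC [11]

SEQ = [MISS, L1-HIT, MISS, VC-HIT, L1-HIT, VC-HIT, VC-HIT, VC-HIT, VC-HIT, L1-HIT, L1-HIT, VC-HIT, VC-HIT, L1-HIT, L1-HIT, L1-HIT]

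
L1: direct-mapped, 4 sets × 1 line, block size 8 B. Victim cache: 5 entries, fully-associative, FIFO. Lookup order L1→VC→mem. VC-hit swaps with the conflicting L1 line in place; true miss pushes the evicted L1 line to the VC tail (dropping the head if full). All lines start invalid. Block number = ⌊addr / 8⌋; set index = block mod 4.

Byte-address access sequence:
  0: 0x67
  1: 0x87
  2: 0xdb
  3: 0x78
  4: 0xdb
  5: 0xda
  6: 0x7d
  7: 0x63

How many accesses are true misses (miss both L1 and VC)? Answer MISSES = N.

MISSES = 4

0: 0x67 (blk 12, set 0) → MISS  vc=[]
1: 0x87 (blk 16, set 0) → MISS  vc=[12]
2: 0xdb (blk 27, set 3) → MISS  vc=[12]
3: 0x78 (blk 15, set 3) → MISS  vc=[12, 27]
4: 0xdb (blk 27, set 3) → VC-HIT  vc=[12, 15]
5: 0xda (blk 27, set 3) → L1-HIT  vc=[12, 15]
6: 0x7d (blk 15, set 3) → VC-HIT  vc=[12, 27]
7: 0x63 (blk 12, set 0) → VC-HIT  vc=[16, 27]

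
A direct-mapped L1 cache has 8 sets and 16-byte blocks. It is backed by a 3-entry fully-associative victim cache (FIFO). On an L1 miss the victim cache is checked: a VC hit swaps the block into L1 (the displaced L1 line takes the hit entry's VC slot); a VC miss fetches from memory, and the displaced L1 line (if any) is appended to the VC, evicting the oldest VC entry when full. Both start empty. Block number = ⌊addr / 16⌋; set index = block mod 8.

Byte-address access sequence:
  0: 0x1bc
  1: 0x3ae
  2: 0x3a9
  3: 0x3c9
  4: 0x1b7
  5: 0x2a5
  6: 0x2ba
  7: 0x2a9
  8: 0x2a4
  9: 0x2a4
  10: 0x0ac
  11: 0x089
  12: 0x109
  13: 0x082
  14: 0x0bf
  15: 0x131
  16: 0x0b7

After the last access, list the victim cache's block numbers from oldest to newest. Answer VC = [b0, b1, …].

VC = [16, 43, 19]

0: 0x1bc (blk 27, set 3) → MISS  vc=[]
1: 0x3ae (blk 58, set 2) → MISS  vc=[]
2: 0x3a9 (blk 58, set 2) → L1-HIT  vc=[]
3: 0x3c9 (blk 60, set 4) → MISS  vc=[]
4: 0x1b7 (blk 27, set 3) → L1-HIT  vc=[]
5: 0x2a5 (blk 42, set 2) → MISS  vc=[58]
6: 0x2ba (blk 43, set 3) → MISS  vc=[58, 27]
7: 0x2a9 (blk 42, set 2) → L1-HIT  vc=[58, 27]
8: 0x2a4 (blk 42, set 2) → L1-HIT  vc=[58, 27]
9: 0x2a4 (blk 42, set 2) → L1-HIT  vc=[58, 27]
10: 0xac (blk 10, set 2) → MISS  vc=[58, 27, 42]
11: 0x89 (blk 8, set 0) → MISS  vc=[58, 27, 42]
12: 0x109 (blk 16, set 0) → MISS  vc=[27, 42, 8]
13: 0x82 (blk 8, set 0) → VC-HIT  vc=[27, 42, 16]
14: 0xbf (blk 11, set 3) → MISS  vc=[42, 16, 43]
15: 0x131 (blk 19, set 3) → MISS  vc=[16, 43, 11]
16: 0xb7 (blk 11, set 3) → VC-HIT  vc=[16, 43, 19]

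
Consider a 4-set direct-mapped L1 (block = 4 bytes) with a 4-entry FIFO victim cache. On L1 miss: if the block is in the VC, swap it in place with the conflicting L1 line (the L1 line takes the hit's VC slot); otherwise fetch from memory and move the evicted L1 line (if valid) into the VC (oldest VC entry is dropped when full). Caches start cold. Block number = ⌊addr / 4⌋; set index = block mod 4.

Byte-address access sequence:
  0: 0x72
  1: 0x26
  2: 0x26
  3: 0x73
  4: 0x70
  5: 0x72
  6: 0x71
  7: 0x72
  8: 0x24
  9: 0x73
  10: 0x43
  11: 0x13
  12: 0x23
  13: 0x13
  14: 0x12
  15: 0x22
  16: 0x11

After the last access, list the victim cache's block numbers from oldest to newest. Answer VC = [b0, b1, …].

0: 0x72 (blk 28, set 0) → MISS  vc=[]
1: 0x26 (blk 9, set 1) → MISS  vc=[]
2: 0x26 (blk 9, set 1) → L1-HIT  vc=[]
3: 0x73 (blk 28, set 0) → L1-HIT  vc=[]
4: 0x70 (blk 28, set 0) → L1-HIT  vc=[]
5: 0x72 (blk 28, set 0) → L1-HIT  vc=[]
6: 0x71 (blk 28, set 0) → L1-HIT  vc=[]
7: 0x72 (blk 28, set 0) → L1-HIT  vc=[]
8: 0x24 (blk 9, set 1) → L1-HIT  vc=[]
9: 0x73 (blk 28, set 0) → L1-HIT  vc=[]
10: 0x43 (blk 16, set 0) → MISS  vc=[28]
11: 0x13 (blk 4, set 0) → MISS  vc=[28, 16]
12: 0x23 (blk 8, set 0) → MISS  vc=[28, 16, 4]
13: 0x13 (blk 4, set 0) → VC-HIT  vc=[28, 16, 8]
14: 0x12 (blk 4, set 0) → L1-HIT  vc=[28, 16, 8]
15: 0x22 (blk 8, set 0) → VC-HIT  vc=[28, 16, 4]
16: 0x11 (blk 4, set 0) → VC-HIT  vc=[28, 16, 8]

VC = [28, 16, 8]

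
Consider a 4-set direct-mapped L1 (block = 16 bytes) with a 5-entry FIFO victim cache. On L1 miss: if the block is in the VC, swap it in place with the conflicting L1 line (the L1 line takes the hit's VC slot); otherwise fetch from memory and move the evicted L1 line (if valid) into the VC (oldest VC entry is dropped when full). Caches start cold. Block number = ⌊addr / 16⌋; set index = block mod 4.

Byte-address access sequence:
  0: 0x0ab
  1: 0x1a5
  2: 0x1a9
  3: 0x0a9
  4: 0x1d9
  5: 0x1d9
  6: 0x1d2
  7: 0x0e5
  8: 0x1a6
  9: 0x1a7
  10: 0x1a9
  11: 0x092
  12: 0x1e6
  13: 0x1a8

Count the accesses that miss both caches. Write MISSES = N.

MISSES = 6

#0 0xab→b10/s2 MISS; vc=[]
#1 0x1a5→b26/s2 MISS; vc=[10]
#2 0x1a9→b26/s2 L1-HIT; vc=[10]
#3 0xa9→b10/s2 VC-HIT; vc=[26]
#4 0x1d9→b29/s1 MISS; vc=[26]
#5 0x1d9→b29/s1 L1-HIT; vc=[26]
#6 0x1d2→b29/s1 L1-HIT; vc=[26]
#7 0xe5→b14/s2 MISS; vc=[26,10]
#8 0x1a6→b26/s2 VC-HIT; vc=[14,10]
#9 0x1a7→b26/s2 L1-HIT; vc=[14,10]
#10 0x1a9→b26/s2 L1-HIT; vc=[14,10]
#11 0x92→b9/s1 MISS; vc=[14,10,29]
#12 0x1e6→b30/s2 MISS; vc=[14,10,29,26]
#13 0x1a8→b26/s2 VC-HIT; vc=[14,10,29,30]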